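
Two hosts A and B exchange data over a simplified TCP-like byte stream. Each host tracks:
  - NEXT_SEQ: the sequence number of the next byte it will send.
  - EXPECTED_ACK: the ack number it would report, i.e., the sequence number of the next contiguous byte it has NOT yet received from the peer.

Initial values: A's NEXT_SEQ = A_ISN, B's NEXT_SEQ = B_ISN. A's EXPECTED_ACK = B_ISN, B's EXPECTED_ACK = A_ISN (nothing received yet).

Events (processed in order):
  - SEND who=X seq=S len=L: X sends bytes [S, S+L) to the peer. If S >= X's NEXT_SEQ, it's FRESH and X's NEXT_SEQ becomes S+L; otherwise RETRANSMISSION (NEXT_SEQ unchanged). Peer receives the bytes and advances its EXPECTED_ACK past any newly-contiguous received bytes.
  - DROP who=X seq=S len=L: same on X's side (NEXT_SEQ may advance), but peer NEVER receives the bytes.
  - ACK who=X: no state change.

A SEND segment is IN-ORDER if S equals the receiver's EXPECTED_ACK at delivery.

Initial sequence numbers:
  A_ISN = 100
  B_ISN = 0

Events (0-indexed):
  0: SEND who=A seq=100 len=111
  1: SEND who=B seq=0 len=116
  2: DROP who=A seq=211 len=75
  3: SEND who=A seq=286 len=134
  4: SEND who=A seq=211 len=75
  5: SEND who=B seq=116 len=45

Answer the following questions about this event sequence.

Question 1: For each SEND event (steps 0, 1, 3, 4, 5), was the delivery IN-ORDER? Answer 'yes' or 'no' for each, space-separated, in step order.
Answer: yes yes no yes yes

Derivation:
Step 0: SEND seq=100 -> in-order
Step 1: SEND seq=0 -> in-order
Step 3: SEND seq=286 -> out-of-order
Step 4: SEND seq=211 -> in-order
Step 5: SEND seq=116 -> in-order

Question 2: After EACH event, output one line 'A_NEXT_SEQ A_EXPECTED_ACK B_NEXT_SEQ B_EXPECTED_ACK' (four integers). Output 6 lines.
211 0 0 211
211 116 116 211
286 116 116 211
420 116 116 211
420 116 116 420
420 161 161 420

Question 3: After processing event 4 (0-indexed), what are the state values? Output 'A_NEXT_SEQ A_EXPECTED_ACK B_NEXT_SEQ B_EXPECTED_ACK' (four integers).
After event 0: A_seq=211 A_ack=0 B_seq=0 B_ack=211
After event 1: A_seq=211 A_ack=116 B_seq=116 B_ack=211
After event 2: A_seq=286 A_ack=116 B_seq=116 B_ack=211
After event 3: A_seq=420 A_ack=116 B_seq=116 B_ack=211
After event 4: A_seq=420 A_ack=116 B_seq=116 B_ack=420

420 116 116 420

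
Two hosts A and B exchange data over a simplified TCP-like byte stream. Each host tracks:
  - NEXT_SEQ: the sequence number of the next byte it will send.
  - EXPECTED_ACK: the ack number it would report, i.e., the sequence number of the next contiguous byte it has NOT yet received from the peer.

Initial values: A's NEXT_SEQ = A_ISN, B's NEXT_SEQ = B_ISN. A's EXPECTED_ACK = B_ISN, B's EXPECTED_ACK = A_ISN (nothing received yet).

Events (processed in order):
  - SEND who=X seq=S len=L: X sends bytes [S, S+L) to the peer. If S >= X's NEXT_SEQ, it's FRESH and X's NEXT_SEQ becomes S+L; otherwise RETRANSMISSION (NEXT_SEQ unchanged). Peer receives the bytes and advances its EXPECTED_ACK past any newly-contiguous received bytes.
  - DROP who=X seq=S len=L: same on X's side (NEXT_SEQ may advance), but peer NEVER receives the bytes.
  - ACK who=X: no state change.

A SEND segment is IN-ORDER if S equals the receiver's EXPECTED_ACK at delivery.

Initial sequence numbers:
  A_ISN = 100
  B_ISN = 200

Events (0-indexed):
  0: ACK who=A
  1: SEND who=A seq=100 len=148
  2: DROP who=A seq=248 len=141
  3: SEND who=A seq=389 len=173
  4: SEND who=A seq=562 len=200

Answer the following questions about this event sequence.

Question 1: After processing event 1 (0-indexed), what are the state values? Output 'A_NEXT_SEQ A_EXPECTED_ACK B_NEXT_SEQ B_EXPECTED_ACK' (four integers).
After event 0: A_seq=100 A_ack=200 B_seq=200 B_ack=100
After event 1: A_seq=248 A_ack=200 B_seq=200 B_ack=248

248 200 200 248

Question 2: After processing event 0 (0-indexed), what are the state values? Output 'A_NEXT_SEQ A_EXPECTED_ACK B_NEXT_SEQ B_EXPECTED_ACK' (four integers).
After event 0: A_seq=100 A_ack=200 B_seq=200 B_ack=100

100 200 200 100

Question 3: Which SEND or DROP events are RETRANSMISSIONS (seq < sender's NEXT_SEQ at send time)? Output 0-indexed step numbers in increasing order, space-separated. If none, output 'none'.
Answer: none

Derivation:
Step 1: SEND seq=100 -> fresh
Step 2: DROP seq=248 -> fresh
Step 3: SEND seq=389 -> fresh
Step 4: SEND seq=562 -> fresh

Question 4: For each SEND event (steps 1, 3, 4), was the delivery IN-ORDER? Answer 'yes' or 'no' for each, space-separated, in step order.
Step 1: SEND seq=100 -> in-order
Step 3: SEND seq=389 -> out-of-order
Step 4: SEND seq=562 -> out-of-order

Answer: yes no no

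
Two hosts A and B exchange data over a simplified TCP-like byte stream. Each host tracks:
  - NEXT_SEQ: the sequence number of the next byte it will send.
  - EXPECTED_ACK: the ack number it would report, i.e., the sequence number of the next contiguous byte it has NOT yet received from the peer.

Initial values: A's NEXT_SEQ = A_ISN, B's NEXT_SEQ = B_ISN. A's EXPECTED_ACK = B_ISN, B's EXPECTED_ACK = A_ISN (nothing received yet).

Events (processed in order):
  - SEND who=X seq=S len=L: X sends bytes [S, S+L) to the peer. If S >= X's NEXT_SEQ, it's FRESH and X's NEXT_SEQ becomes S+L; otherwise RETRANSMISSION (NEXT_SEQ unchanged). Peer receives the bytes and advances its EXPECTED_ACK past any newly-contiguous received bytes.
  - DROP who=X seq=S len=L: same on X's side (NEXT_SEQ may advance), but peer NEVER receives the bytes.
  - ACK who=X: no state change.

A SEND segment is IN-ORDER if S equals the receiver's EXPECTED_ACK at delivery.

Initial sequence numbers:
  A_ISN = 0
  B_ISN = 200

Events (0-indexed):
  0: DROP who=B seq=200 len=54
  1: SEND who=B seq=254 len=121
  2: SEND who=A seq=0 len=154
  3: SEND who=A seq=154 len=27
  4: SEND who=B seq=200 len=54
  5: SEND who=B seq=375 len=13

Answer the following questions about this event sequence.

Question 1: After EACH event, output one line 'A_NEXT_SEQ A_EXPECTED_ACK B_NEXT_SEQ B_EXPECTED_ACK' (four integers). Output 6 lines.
0 200 254 0
0 200 375 0
154 200 375 154
181 200 375 181
181 375 375 181
181 388 388 181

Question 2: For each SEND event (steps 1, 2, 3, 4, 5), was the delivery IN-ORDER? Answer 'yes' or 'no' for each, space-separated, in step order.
Answer: no yes yes yes yes

Derivation:
Step 1: SEND seq=254 -> out-of-order
Step 2: SEND seq=0 -> in-order
Step 3: SEND seq=154 -> in-order
Step 4: SEND seq=200 -> in-order
Step 5: SEND seq=375 -> in-order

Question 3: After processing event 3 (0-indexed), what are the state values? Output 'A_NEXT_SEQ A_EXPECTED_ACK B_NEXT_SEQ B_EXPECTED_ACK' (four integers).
After event 0: A_seq=0 A_ack=200 B_seq=254 B_ack=0
After event 1: A_seq=0 A_ack=200 B_seq=375 B_ack=0
After event 2: A_seq=154 A_ack=200 B_seq=375 B_ack=154
After event 3: A_seq=181 A_ack=200 B_seq=375 B_ack=181

181 200 375 181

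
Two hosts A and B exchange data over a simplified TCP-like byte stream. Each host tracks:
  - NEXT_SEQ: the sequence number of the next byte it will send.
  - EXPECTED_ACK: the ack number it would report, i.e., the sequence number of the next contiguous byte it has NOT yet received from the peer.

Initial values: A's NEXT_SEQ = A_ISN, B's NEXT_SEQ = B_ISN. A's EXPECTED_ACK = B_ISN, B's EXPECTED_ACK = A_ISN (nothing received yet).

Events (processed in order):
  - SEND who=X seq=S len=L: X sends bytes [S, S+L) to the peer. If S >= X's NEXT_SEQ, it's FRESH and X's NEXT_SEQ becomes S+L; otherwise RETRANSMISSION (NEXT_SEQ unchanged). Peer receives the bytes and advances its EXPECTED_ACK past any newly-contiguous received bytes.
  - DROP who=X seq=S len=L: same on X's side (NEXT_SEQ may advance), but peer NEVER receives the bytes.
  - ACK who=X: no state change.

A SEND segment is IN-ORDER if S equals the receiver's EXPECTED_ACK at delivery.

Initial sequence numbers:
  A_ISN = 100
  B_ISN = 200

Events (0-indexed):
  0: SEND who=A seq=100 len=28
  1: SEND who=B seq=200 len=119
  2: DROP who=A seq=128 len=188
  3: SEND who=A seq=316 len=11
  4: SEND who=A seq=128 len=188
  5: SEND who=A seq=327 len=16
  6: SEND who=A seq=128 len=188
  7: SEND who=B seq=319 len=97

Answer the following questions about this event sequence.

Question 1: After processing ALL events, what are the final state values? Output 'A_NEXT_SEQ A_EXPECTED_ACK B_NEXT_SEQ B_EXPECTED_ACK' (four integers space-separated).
After event 0: A_seq=128 A_ack=200 B_seq=200 B_ack=128
After event 1: A_seq=128 A_ack=319 B_seq=319 B_ack=128
After event 2: A_seq=316 A_ack=319 B_seq=319 B_ack=128
After event 3: A_seq=327 A_ack=319 B_seq=319 B_ack=128
After event 4: A_seq=327 A_ack=319 B_seq=319 B_ack=327
After event 5: A_seq=343 A_ack=319 B_seq=319 B_ack=343
After event 6: A_seq=343 A_ack=319 B_seq=319 B_ack=343
After event 7: A_seq=343 A_ack=416 B_seq=416 B_ack=343

Answer: 343 416 416 343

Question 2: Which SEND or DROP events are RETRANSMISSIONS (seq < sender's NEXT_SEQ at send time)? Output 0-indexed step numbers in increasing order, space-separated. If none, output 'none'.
Answer: 4 6

Derivation:
Step 0: SEND seq=100 -> fresh
Step 1: SEND seq=200 -> fresh
Step 2: DROP seq=128 -> fresh
Step 3: SEND seq=316 -> fresh
Step 4: SEND seq=128 -> retransmit
Step 5: SEND seq=327 -> fresh
Step 6: SEND seq=128 -> retransmit
Step 7: SEND seq=319 -> fresh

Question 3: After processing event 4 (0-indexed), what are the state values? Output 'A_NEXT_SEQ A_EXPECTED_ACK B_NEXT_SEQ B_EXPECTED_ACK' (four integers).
After event 0: A_seq=128 A_ack=200 B_seq=200 B_ack=128
After event 1: A_seq=128 A_ack=319 B_seq=319 B_ack=128
After event 2: A_seq=316 A_ack=319 B_seq=319 B_ack=128
After event 3: A_seq=327 A_ack=319 B_seq=319 B_ack=128
After event 4: A_seq=327 A_ack=319 B_seq=319 B_ack=327

327 319 319 327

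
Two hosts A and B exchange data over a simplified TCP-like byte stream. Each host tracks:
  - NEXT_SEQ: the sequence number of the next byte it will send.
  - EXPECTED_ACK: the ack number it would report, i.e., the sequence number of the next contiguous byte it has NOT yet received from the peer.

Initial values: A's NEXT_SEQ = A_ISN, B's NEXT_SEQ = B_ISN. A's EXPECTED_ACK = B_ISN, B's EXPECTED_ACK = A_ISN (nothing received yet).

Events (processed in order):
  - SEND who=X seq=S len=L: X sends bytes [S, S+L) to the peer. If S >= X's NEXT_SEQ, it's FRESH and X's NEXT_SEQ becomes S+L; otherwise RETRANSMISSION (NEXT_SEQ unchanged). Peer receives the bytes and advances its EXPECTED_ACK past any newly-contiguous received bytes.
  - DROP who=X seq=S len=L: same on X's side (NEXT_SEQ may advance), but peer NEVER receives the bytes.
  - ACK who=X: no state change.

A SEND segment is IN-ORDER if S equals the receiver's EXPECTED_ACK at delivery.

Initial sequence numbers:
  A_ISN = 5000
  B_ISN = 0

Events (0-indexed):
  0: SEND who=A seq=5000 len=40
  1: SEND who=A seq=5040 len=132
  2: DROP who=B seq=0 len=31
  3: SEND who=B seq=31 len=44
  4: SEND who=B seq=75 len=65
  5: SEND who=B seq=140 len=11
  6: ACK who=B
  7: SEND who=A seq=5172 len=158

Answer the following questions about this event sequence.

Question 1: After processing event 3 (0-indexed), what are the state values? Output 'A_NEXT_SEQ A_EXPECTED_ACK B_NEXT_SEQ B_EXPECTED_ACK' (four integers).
After event 0: A_seq=5040 A_ack=0 B_seq=0 B_ack=5040
After event 1: A_seq=5172 A_ack=0 B_seq=0 B_ack=5172
After event 2: A_seq=5172 A_ack=0 B_seq=31 B_ack=5172
After event 3: A_seq=5172 A_ack=0 B_seq=75 B_ack=5172

5172 0 75 5172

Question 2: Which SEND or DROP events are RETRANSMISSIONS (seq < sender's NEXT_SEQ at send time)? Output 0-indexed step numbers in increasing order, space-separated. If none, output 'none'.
Answer: none

Derivation:
Step 0: SEND seq=5000 -> fresh
Step 1: SEND seq=5040 -> fresh
Step 2: DROP seq=0 -> fresh
Step 3: SEND seq=31 -> fresh
Step 4: SEND seq=75 -> fresh
Step 5: SEND seq=140 -> fresh
Step 7: SEND seq=5172 -> fresh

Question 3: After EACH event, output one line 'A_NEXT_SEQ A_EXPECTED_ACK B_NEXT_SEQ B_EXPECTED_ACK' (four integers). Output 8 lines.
5040 0 0 5040
5172 0 0 5172
5172 0 31 5172
5172 0 75 5172
5172 0 140 5172
5172 0 151 5172
5172 0 151 5172
5330 0 151 5330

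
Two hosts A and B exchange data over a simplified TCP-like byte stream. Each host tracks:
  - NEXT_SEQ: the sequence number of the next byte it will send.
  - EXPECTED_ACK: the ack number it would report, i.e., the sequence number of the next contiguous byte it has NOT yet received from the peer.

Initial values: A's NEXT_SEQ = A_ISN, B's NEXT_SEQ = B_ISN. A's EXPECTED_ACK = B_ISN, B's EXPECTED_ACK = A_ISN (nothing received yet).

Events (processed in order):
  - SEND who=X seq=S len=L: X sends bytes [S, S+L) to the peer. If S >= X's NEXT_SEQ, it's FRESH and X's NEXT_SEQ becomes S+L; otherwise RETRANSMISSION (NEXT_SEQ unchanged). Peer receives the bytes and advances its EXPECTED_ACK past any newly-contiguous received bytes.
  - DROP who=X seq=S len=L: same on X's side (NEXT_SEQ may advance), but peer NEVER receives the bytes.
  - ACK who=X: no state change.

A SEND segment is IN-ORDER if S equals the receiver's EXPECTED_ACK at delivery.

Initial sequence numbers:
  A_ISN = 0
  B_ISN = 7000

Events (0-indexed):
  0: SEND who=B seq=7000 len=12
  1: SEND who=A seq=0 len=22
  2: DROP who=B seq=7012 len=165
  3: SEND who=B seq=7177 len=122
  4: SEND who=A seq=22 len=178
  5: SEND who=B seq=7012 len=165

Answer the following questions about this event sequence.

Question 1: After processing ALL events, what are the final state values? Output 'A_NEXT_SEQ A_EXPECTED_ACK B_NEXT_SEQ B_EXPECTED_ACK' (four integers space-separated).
Answer: 200 7299 7299 200

Derivation:
After event 0: A_seq=0 A_ack=7012 B_seq=7012 B_ack=0
After event 1: A_seq=22 A_ack=7012 B_seq=7012 B_ack=22
After event 2: A_seq=22 A_ack=7012 B_seq=7177 B_ack=22
After event 3: A_seq=22 A_ack=7012 B_seq=7299 B_ack=22
After event 4: A_seq=200 A_ack=7012 B_seq=7299 B_ack=200
After event 5: A_seq=200 A_ack=7299 B_seq=7299 B_ack=200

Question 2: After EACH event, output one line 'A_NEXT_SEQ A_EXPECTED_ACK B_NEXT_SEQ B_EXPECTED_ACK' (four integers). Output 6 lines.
0 7012 7012 0
22 7012 7012 22
22 7012 7177 22
22 7012 7299 22
200 7012 7299 200
200 7299 7299 200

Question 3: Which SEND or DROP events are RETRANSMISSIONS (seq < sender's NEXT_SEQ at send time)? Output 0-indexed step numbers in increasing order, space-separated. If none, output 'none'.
Answer: 5

Derivation:
Step 0: SEND seq=7000 -> fresh
Step 1: SEND seq=0 -> fresh
Step 2: DROP seq=7012 -> fresh
Step 3: SEND seq=7177 -> fresh
Step 4: SEND seq=22 -> fresh
Step 5: SEND seq=7012 -> retransmit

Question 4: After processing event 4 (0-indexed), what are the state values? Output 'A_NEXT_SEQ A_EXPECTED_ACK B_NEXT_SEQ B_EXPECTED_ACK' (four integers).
After event 0: A_seq=0 A_ack=7012 B_seq=7012 B_ack=0
After event 1: A_seq=22 A_ack=7012 B_seq=7012 B_ack=22
After event 2: A_seq=22 A_ack=7012 B_seq=7177 B_ack=22
After event 3: A_seq=22 A_ack=7012 B_seq=7299 B_ack=22
After event 4: A_seq=200 A_ack=7012 B_seq=7299 B_ack=200

200 7012 7299 200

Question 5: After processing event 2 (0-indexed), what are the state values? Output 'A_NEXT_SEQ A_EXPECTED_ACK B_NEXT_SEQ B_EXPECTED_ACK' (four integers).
After event 0: A_seq=0 A_ack=7012 B_seq=7012 B_ack=0
After event 1: A_seq=22 A_ack=7012 B_seq=7012 B_ack=22
After event 2: A_seq=22 A_ack=7012 B_seq=7177 B_ack=22

22 7012 7177 22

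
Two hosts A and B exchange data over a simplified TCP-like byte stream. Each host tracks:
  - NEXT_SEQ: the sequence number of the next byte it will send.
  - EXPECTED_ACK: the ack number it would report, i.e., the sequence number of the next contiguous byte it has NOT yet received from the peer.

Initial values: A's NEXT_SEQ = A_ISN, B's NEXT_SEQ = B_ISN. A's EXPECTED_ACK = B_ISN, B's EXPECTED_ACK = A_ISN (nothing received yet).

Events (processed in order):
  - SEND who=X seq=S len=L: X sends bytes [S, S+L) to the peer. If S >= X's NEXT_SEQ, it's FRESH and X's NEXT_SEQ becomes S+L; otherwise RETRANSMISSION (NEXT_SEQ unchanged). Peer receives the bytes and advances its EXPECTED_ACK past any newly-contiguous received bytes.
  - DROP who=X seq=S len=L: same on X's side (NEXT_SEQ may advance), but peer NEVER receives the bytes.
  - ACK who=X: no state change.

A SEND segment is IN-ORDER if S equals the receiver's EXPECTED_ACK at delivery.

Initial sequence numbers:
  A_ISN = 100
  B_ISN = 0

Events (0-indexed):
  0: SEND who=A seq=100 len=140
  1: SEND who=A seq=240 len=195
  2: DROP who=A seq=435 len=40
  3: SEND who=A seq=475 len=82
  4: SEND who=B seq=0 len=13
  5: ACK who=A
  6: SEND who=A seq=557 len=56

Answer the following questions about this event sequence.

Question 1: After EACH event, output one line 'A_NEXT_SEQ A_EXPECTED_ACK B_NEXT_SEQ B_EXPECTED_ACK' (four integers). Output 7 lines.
240 0 0 240
435 0 0 435
475 0 0 435
557 0 0 435
557 13 13 435
557 13 13 435
613 13 13 435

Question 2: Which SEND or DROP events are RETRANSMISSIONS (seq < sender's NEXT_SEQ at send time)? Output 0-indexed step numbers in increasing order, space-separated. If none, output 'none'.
Step 0: SEND seq=100 -> fresh
Step 1: SEND seq=240 -> fresh
Step 2: DROP seq=435 -> fresh
Step 3: SEND seq=475 -> fresh
Step 4: SEND seq=0 -> fresh
Step 6: SEND seq=557 -> fresh

Answer: none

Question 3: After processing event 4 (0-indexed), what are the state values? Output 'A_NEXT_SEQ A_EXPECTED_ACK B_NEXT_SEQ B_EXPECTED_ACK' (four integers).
After event 0: A_seq=240 A_ack=0 B_seq=0 B_ack=240
After event 1: A_seq=435 A_ack=0 B_seq=0 B_ack=435
After event 2: A_seq=475 A_ack=0 B_seq=0 B_ack=435
After event 3: A_seq=557 A_ack=0 B_seq=0 B_ack=435
After event 4: A_seq=557 A_ack=13 B_seq=13 B_ack=435

557 13 13 435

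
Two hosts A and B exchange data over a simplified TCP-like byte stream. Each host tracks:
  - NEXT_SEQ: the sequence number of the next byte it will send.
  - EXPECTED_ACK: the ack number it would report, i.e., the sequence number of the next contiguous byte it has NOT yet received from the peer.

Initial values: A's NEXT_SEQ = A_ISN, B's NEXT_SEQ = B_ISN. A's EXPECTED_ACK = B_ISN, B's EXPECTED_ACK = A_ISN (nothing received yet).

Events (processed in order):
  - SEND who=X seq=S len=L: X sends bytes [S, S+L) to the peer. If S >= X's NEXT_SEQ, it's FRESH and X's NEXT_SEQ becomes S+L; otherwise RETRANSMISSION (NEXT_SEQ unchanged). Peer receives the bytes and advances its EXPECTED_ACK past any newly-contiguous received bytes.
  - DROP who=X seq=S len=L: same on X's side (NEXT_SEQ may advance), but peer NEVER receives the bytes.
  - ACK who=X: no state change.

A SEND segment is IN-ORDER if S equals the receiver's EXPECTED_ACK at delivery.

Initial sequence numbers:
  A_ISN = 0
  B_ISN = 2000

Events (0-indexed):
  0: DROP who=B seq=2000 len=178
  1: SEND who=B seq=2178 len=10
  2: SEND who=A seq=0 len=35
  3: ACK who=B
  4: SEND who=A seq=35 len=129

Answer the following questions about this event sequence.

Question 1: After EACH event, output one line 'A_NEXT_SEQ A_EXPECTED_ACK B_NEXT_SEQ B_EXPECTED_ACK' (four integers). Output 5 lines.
0 2000 2178 0
0 2000 2188 0
35 2000 2188 35
35 2000 2188 35
164 2000 2188 164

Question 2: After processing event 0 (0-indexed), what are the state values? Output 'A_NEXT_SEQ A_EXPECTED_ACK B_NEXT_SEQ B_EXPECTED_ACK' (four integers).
After event 0: A_seq=0 A_ack=2000 B_seq=2178 B_ack=0

0 2000 2178 0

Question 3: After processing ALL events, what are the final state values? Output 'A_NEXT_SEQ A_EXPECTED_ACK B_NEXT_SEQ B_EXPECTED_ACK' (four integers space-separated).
Answer: 164 2000 2188 164

Derivation:
After event 0: A_seq=0 A_ack=2000 B_seq=2178 B_ack=0
After event 1: A_seq=0 A_ack=2000 B_seq=2188 B_ack=0
After event 2: A_seq=35 A_ack=2000 B_seq=2188 B_ack=35
After event 3: A_seq=35 A_ack=2000 B_seq=2188 B_ack=35
After event 4: A_seq=164 A_ack=2000 B_seq=2188 B_ack=164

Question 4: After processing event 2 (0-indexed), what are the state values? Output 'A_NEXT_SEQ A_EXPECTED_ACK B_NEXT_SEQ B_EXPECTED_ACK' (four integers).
After event 0: A_seq=0 A_ack=2000 B_seq=2178 B_ack=0
After event 1: A_seq=0 A_ack=2000 B_seq=2188 B_ack=0
After event 2: A_seq=35 A_ack=2000 B_seq=2188 B_ack=35

35 2000 2188 35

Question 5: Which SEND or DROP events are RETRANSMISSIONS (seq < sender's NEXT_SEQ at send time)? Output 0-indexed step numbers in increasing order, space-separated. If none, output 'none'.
Answer: none

Derivation:
Step 0: DROP seq=2000 -> fresh
Step 1: SEND seq=2178 -> fresh
Step 2: SEND seq=0 -> fresh
Step 4: SEND seq=35 -> fresh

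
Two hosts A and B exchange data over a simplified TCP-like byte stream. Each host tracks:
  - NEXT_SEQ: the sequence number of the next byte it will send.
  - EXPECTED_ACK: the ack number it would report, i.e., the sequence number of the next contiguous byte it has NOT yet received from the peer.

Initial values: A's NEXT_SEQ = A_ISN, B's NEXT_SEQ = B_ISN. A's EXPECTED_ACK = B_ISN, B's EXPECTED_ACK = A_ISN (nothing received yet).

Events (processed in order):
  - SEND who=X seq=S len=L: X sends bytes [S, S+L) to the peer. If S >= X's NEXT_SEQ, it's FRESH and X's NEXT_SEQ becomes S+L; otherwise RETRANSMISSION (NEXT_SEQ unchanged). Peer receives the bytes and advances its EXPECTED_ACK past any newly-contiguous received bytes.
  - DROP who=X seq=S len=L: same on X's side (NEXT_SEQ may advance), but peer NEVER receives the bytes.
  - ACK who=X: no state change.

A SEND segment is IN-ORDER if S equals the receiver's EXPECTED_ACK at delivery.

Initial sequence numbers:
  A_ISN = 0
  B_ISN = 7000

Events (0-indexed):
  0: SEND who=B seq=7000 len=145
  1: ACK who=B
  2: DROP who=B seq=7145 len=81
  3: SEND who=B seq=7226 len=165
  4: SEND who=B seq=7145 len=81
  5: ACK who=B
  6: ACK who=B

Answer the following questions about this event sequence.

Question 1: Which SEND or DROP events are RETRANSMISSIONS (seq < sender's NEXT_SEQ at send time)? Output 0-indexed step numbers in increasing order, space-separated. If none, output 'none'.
Step 0: SEND seq=7000 -> fresh
Step 2: DROP seq=7145 -> fresh
Step 3: SEND seq=7226 -> fresh
Step 4: SEND seq=7145 -> retransmit

Answer: 4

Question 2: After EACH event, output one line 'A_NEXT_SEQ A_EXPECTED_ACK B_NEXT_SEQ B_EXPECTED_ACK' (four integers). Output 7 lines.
0 7145 7145 0
0 7145 7145 0
0 7145 7226 0
0 7145 7391 0
0 7391 7391 0
0 7391 7391 0
0 7391 7391 0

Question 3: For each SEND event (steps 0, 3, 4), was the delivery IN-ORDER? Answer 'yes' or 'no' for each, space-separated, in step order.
Answer: yes no yes

Derivation:
Step 0: SEND seq=7000 -> in-order
Step 3: SEND seq=7226 -> out-of-order
Step 4: SEND seq=7145 -> in-order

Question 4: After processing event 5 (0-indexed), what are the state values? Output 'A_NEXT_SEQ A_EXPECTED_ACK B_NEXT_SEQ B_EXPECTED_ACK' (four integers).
After event 0: A_seq=0 A_ack=7145 B_seq=7145 B_ack=0
After event 1: A_seq=0 A_ack=7145 B_seq=7145 B_ack=0
After event 2: A_seq=0 A_ack=7145 B_seq=7226 B_ack=0
After event 3: A_seq=0 A_ack=7145 B_seq=7391 B_ack=0
After event 4: A_seq=0 A_ack=7391 B_seq=7391 B_ack=0
After event 5: A_seq=0 A_ack=7391 B_seq=7391 B_ack=0

0 7391 7391 0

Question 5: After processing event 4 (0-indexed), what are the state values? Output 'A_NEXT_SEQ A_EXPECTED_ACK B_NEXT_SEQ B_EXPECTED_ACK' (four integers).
After event 0: A_seq=0 A_ack=7145 B_seq=7145 B_ack=0
After event 1: A_seq=0 A_ack=7145 B_seq=7145 B_ack=0
After event 2: A_seq=0 A_ack=7145 B_seq=7226 B_ack=0
After event 3: A_seq=0 A_ack=7145 B_seq=7391 B_ack=0
After event 4: A_seq=0 A_ack=7391 B_seq=7391 B_ack=0

0 7391 7391 0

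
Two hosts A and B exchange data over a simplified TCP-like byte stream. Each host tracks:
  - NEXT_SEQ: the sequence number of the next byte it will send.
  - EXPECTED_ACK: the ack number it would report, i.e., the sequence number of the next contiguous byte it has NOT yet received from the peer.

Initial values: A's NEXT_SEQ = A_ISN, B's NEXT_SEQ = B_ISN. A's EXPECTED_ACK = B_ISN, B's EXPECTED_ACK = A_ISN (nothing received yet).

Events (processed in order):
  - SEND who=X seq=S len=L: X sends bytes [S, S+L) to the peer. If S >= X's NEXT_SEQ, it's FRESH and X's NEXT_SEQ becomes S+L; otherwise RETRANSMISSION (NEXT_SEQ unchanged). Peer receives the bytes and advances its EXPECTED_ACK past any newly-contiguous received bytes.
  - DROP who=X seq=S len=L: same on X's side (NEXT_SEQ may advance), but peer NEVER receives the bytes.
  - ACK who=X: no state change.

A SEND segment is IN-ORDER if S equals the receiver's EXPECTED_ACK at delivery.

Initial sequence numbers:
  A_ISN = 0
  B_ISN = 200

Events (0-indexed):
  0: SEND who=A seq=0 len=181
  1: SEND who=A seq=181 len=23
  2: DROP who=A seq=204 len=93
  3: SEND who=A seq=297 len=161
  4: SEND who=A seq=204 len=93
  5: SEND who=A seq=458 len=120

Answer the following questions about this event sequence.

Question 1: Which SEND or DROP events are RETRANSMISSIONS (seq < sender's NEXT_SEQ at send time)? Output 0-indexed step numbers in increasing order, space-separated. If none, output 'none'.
Answer: 4

Derivation:
Step 0: SEND seq=0 -> fresh
Step 1: SEND seq=181 -> fresh
Step 2: DROP seq=204 -> fresh
Step 3: SEND seq=297 -> fresh
Step 4: SEND seq=204 -> retransmit
Step 5: SEND seq=458 -> fresh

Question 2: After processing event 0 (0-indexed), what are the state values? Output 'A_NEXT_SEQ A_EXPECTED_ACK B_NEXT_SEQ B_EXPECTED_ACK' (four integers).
After event 0: A_seq=181 A_ack=200 B_seq=200 B_ack=181

181 200 200 181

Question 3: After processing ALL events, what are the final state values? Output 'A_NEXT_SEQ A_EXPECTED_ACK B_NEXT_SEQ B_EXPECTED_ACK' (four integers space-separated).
After event 0: A_seq=181 A_ack=200 B_seq=200 B_ack=181
After event 1: A_seq=204 A_ack=200 B_seq=200 B_ack=204
After event 2: A_seq=297 A_ack=200 B_seq=200 B_ack=204
After event 3: A_seq=458 A_ack=200 B_seq=200 B_ack=204
After event 4: A_seq=458 A_ack=200 B_seq=200 B_ack=458
After event 5: A_seq=578 A_ack=200 B_seq=200 B_ack=578

Answer: 578 200 200 578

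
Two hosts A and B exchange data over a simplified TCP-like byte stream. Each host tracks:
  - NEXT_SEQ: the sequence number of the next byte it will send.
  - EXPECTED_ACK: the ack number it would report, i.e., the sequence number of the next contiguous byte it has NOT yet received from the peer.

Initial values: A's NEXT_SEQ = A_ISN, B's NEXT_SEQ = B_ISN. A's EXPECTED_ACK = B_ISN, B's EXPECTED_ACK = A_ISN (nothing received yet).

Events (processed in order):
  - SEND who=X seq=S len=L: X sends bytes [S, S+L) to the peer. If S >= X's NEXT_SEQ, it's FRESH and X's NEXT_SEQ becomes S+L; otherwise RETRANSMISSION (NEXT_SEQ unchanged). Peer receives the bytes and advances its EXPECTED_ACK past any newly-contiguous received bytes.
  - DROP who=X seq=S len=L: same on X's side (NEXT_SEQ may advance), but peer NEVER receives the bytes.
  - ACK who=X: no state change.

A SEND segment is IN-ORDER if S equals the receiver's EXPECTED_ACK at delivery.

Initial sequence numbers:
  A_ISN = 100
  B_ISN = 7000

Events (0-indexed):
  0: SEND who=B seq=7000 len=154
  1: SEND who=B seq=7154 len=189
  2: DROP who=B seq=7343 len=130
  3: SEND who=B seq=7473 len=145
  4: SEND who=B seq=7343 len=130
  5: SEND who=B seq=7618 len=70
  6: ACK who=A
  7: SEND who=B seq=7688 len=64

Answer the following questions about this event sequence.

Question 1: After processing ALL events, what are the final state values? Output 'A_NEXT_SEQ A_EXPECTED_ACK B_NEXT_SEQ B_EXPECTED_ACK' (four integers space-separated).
After event 0: A_seq=100 A_ack=7154 B_seq=7154 B_ack=100
After event 1: A_seq=100 A_ack=7343 B_seq=7343 B_ack=100
After event 2: A_seq=100 A_ack=7343 B_seq=7473 B_ack=100
After event 3: A_seq=100 A_ack=7343 B_seq=7618 B_ack=100
After event 4: A_seq=100 A_ack=7618 B_seq=7618 B_ack=100
After event 5: A_seq=100 A_ack=7688 B_seq=7688 B_ack=100
After event 6: A_seq=100 A_ack=7688 B_seq=7688 B_ack=100
After event 7: A_seq=100 A_ack=7752 B_seq=7752 B_ack=100

Answer: 100 7752 7752 100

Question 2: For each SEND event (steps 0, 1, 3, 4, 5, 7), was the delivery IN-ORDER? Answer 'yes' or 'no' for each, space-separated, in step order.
Answer: yes yes no yes yes yes

Derivation:
Step 0: SEND seq=7000 -> in-order
Step 1: SEND seq=7154 -> in-order
Step 3: SEND seq=7473 -> out-of-order
Step 4: SEND seq=7343 -> in-order
Step 5: SEND seq=7618 -> in-order
Step 7: SEND seq=7688 -> in-order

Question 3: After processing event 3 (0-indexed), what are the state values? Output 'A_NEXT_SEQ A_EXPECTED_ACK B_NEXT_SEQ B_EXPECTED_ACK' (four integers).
After event 0: A_seq=100 A_ack=7154 B_seq=7154 B_ack=100
After event 1: A_seq=100 A_ack=7343 B_seq=7343 B_ack=100
After event 2: A_seq=100 A_ack=7343 B_seq=7473 B_ack=100
After event 3: A_seq=100 A_ack=7343 B_seq=7618 B_ack=100

100 7343 7618 100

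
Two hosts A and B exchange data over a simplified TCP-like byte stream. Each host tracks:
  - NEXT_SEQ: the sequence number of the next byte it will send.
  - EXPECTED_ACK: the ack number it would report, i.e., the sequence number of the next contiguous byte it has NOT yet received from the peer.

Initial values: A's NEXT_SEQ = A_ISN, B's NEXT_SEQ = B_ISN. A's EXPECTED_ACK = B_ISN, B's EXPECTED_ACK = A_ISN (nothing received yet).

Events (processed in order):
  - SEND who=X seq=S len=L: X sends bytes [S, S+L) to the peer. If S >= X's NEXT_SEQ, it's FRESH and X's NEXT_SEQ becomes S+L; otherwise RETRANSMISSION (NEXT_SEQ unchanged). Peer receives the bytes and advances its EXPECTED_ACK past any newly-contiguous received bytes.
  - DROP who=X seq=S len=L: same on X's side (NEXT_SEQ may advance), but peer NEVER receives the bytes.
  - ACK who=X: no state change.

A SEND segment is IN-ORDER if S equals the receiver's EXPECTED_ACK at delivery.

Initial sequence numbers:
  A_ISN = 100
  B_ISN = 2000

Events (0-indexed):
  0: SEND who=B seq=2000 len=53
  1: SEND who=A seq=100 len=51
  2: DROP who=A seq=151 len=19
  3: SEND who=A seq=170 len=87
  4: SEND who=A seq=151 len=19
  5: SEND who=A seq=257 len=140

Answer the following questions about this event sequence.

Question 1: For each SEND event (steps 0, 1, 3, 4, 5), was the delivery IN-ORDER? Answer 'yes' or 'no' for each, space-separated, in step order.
Step 0: SEND seq=2000 -> in-order
Step 1: SEND seq=100 -> in-order
Step 3: SEND seq=170 -> out-of-order
Step 4: SEND seq=151 -> in-order
Step 5: SEND seq=257 -> in-order

Answer: yes yes no yes yes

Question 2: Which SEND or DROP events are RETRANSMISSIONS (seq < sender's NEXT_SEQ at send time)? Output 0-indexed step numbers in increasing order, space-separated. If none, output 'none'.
Answer: 4

Derivation:
Step 0: SEND seq=2000 -> fresh
Step 1: SEND seq=100 -> fresh
Step 2: DROP seq=151 -> fresh
Step 3: SEND seq=170 -> fresh
Step 4: SEND seq=151 -> retransmit
Step 5: SEND seq=257 -> fresh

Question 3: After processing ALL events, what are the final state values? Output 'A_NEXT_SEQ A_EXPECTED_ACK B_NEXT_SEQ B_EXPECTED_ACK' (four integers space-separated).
After event 0: A_seq=100 A_ack=2053 B_seq=2053 B_ack=100
After event 1: A_seq=151 A_ack=2053 B_seq=2053 B_ack=151
After event 2: A_seq=170 A_ack=2053 B_seq=2053 B_ack=151
After event 3: A_seq=257 A_ack=2053 B_seq=2053 B_ack=151
After event 4: A_seq=257 A_ack=2053 B_seq=2053 B_ack=257
After event 5: A_seq=397 A_ack=2053 B_seq=2053 B_ack=397

Answer: 397 2053 2053 397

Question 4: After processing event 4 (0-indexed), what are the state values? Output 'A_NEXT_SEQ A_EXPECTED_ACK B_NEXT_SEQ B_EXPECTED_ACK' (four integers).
After event 0: A_seq=100 A_ack=2053 B_seq=2053 B_ack=100
After event 1: A_seq=151 A_ack=2053 B_seq=2053 B_ack=151
After event 2: A_seq=170 A_ack=2053 B_seq=2053 B_ack=151
After event 3: A_seq=257 A_ack=2053 B_seq=2053 B_ack=151
After event 4: A_seq=257 A_ack=2053 B_seq=2053 B_ack=257

257 2053 2053 257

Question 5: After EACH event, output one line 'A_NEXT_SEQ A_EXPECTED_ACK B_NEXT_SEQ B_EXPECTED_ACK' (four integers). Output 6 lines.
100 2053 2053 100
151 2053 2053 151
170 2053 2053 151
257 2053 2053 151
257 2053 2053 257
397 2053 2053 397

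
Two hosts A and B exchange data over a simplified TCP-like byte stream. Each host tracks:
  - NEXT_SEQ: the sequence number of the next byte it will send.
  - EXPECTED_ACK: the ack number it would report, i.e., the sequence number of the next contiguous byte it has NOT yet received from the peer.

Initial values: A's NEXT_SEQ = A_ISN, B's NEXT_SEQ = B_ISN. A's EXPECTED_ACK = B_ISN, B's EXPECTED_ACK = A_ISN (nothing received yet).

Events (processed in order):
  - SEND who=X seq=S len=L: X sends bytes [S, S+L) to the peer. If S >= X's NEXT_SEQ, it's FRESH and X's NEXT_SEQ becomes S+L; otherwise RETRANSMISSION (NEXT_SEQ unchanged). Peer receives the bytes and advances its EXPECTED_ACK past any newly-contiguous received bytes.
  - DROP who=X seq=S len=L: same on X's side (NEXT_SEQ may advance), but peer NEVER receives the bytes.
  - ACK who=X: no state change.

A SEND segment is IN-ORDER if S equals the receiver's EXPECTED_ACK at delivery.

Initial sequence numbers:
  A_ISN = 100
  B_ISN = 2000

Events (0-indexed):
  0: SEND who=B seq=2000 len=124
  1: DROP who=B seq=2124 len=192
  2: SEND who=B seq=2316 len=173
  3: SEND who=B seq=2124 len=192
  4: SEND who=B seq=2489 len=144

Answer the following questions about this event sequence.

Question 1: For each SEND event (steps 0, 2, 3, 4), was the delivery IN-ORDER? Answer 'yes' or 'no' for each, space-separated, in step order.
Answer: yes no yes yes

Derivation:
Step 0: SEND seq=2000 -> in-order
Step 2: SEND seq=2316 -> out-of-order
Step 3: SEND seq=2124 -> in-order
Step 4: SEND seq=2489 -> in-order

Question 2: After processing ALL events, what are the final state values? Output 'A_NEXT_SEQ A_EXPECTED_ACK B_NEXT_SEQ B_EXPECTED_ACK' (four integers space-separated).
After event 0: A_seq=100 A_ack=2124 B_seq=2124 B_ack=100
After event 1: A_seq=100 A_ack=2124 B_seq=2316 B_ack=100
After event 2: A_seq=100 A_ack=2124 B_seq=2489 B_ack=100
After event 3: A_seq=100 A_ack=2489 B_seq=2489 B_ack=100
After event 4: A_seq=100 A_ack=2633 B_seq=2633 B_ack=100

Answer: 100 2633 2633 100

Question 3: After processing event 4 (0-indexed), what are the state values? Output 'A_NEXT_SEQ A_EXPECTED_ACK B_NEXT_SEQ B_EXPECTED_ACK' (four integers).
After event 0: A_seq=100 A_ack=2124 B_seq=2124 B_ack=100
After event 1: A_seq=100 A_ack=2124 B_seq=2316 B_ack=100
After event 2: A_seq=100 A_ack=2124 B_seq=2489 B_ack=100
After event 3: A_seq=100 A_ack=2489 B_seq=2489 B_ack=100
After event 4: A_seq=100 A_ack=2633 B_seq=2633 B_ack=100

100 2633 2633 100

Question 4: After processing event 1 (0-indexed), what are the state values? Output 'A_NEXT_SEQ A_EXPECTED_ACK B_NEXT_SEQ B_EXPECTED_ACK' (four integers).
After event 0: A_seq=100 A_ack=2124 B_seq=2124 B_ack=100
After event 1: A_seq=100 A_ack=2124 B_seq=2316 B_ack=100

100 2124 2316 100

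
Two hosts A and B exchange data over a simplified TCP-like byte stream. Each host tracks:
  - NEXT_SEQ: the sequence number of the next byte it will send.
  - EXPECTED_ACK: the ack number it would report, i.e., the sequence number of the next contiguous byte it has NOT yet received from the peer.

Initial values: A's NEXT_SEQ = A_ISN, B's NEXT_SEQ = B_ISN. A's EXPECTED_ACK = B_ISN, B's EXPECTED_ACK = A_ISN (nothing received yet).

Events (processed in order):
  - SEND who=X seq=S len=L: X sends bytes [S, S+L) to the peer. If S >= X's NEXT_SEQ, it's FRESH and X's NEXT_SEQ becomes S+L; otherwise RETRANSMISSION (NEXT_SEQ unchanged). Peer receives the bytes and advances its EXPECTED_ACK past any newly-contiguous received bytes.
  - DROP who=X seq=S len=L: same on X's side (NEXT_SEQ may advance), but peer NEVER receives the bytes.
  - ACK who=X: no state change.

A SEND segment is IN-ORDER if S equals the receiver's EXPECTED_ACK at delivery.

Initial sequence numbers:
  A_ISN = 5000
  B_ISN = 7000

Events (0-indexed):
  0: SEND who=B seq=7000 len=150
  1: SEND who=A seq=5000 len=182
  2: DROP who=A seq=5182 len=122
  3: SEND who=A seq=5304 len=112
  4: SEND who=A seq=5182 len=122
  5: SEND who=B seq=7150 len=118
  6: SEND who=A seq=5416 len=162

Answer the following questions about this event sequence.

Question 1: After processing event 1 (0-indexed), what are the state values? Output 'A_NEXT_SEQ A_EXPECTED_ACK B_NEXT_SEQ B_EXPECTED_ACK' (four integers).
After event 0: A_seq=5000 A_ack=7150 B_seq=7150 B_ack=5000
After event 1: A_seq=5182 A_ack=7150 B_seq=7150 B_ack=5182

5182 7150 7150 5182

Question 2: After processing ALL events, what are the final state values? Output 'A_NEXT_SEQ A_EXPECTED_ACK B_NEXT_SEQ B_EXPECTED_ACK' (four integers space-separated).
After event 0: A_seq=5000 A_ack=7150 B_seq=7150 B_ack=5000
After event 1: A_seq=5182 A_ack=7150 B_seq=7150 B_ack=5182
After event 2: A_seq=5304 A_ack=7150 B_seq=7150 B_ack=5182
After event 3: A_seq=5416 A_ack=7150 B_seq=7150 B_ack=5182
After event 4: A_seq=5416 A_ack=7150 B_seq=7150 B_ack=5416
After event 5: A_seq=5416 A_ack=7268 B_seq=7268 B_ack=5416
After event 6: A_seq=5578 A_ack=7268 B_seq=7268 B_ack=5578

Answer: 5578 7268 7268 5578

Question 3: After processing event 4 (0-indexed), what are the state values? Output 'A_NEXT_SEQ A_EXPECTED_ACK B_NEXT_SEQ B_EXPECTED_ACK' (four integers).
After event 0: A_seq=5000 A_ack=7150 B_seq=7150 B_ack=5000
After event 1: A_seq=5182 A_ack=7150 B_seq=7150 B_ack=5182
After event 2: A_seq=5304 A_ack=7150 B_seq=7150 B_ack=5182
After event 3: A_seq=5416 A_ack=7150 B_seq=7150 B_ack=5182
After event 4: A_seq=5416 A_ack=7150 B_seq=7150 B_ack=5416

5416 7150 7150 5416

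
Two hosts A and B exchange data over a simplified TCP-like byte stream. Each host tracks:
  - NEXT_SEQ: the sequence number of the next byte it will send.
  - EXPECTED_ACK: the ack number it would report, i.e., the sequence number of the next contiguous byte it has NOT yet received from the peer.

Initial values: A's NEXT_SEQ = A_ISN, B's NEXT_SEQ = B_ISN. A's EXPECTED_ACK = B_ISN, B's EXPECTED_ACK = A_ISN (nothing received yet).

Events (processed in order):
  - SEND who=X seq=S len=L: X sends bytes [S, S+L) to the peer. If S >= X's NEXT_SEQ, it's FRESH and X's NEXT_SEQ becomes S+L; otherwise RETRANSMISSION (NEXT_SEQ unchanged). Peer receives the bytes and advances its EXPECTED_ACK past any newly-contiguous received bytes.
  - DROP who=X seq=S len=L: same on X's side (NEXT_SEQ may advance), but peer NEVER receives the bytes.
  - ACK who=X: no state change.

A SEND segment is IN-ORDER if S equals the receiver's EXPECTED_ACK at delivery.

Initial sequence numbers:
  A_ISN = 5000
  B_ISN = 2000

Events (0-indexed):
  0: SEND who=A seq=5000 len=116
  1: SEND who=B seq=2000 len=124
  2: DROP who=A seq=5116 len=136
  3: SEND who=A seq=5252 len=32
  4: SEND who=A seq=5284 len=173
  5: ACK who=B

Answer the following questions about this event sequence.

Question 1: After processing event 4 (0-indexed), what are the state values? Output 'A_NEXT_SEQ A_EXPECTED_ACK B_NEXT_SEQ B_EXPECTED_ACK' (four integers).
After event 0: A_seq=5116 A_ack=2000 B_seq=2000 B_ack=5116
After event 1: A_seq=5116 A_ack=2124 B_seq=2124 B_ack=5116
After event 2: A_seq=5252 A_ack=2124 B_seq=2124 B_ack=5116
After event 3: A_seq=5284 A_ack=2124 B_seq=2124 B_ack=5116
After event 4: A_seq=5457 A_ack=2124 B_seq=2124 B_ack=5116

5457 2124 2124 5116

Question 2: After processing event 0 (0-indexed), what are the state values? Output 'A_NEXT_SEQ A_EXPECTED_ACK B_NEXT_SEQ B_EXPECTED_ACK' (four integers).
After event 0: A_seq=5116 A_ack=2000 B_seq=2000 B_ack=5116

5116 2000 2000 5116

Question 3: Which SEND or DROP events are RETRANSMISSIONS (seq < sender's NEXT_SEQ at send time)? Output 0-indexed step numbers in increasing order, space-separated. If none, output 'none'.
Step 0: SEND seq=5000 -> fresh
Step 1: SEND seq=2000 -> fresh
Step 2: DROP seq=5116 -> fresh
Step 3: SEND seq=5252 -> fresh
Step 4: SEND seq=5284 -> fresh

Answer: none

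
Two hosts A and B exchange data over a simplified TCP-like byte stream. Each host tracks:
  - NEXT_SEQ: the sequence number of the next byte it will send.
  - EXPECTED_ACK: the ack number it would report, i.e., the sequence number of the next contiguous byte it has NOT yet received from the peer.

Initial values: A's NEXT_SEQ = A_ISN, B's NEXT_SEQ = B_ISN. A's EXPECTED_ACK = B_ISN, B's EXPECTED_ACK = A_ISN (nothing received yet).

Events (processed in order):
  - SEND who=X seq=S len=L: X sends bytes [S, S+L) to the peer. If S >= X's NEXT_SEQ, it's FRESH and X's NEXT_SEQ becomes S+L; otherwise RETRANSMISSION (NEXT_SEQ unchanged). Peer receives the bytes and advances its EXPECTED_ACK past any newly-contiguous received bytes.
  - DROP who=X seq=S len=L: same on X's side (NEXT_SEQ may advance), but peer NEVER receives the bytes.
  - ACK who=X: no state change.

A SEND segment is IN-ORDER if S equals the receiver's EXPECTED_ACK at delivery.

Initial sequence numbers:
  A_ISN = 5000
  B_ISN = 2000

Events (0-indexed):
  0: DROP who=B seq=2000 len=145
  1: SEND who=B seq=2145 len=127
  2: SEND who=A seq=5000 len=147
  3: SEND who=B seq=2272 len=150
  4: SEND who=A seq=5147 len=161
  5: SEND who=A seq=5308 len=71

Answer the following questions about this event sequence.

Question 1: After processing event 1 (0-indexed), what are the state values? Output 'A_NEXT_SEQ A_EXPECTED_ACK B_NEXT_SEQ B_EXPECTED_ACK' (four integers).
After event 0: A_seq=5000 A_ack=2000 B_seq=2145 B_ack=5000
After event 1: A_seq=5000 A_ack=2000 B_seq=2272 B_ack=5000

5000 2000 2272 5000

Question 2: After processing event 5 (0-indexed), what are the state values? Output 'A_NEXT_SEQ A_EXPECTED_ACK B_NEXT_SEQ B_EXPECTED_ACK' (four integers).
After event 0: A_seq=5000 A_ack=2000 B_seq=2145 B_ack=5000
After event 1: A_seq=5000 A_ack=2000 B_seq=2272 B_ack=5000
After event 2: A_seq=5147 A_ack=2000 B_seq=2272 B_ack=5147
After event 3: A_seq=5147 A_ack=2000 B_seq=2422 B_ack=5147
After event 4: A_seq=5308 A_ack=2000 B_seq=2422 B_ack=5308
After event 5: A_seq=5379 A_ack=2000 B_seq=2422 B_ack=5379

5379 2000 2422 5379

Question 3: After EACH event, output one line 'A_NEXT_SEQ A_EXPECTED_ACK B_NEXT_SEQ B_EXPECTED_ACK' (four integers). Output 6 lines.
5000 2000 2145 5000
5000 2000 2272 5000
5147 2000 2272 5147
5147 2000 2422 5147
5308 2000 2422 5308
5379 2000 2422 5379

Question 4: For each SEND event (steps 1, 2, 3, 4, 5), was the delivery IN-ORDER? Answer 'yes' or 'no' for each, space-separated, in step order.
Step 1: SEND seq=2145 -> out-of-order
Step 2: SEND seq=5000 -> in-order
Step 3: SEND seq=2272 -> out-of-order
Step 4: SEND seq=5147 -> in-order
Step 5: SEND seq=5308 -> in-order

Answer: no yes no yes yes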